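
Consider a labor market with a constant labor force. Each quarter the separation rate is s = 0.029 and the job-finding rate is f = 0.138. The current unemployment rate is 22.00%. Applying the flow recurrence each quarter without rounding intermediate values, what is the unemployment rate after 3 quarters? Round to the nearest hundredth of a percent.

Unemployment rate after three quarters ≈ 20.04%.

With a fixed labor force, u_{t+1} = u_t + s·(1−u_t) − f·u_t = u_t·(1−s−f) + s.
Here 1−s−f = 0.833 and s = 0.029.
u_1 = 0.220000 × 0.833 + 0.029 = 0.212260.
u_2 = 0.212260 × 0.833 + 0.029 = 0.205813.
u_3 = 0.205813 × 0.833 + 0.029 = 0.200442.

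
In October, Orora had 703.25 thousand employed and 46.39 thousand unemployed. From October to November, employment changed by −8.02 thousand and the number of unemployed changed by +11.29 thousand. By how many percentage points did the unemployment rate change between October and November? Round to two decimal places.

The unemployment rate changed by +1.47 percentage points.

October: labor force = 703.25 + 46.39 = 749.64; u = 46.39/749.64 = 6.19%.
November: labor force = 695.23 + 57.68 = 752.91; u = 57.68/752.91 = 7.66%.
Change = 7.66% − 6.19% = +1.47 pp.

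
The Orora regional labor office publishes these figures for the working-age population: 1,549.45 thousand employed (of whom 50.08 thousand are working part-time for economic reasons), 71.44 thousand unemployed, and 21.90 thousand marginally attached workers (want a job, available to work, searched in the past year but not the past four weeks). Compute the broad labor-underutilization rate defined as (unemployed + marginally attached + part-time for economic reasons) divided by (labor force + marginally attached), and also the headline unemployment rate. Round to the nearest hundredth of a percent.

Broad underutilization rate ≈ 8.73%; headline unemployment rate ≈ 4.41%.

Labor force = 1,549.45 + 71.44 = 1,620.89 thousand.
Numerator = 71.44 + 21.90 + 50.08 = 143.42 thousand.
Denominator = 1,620.89 + 21.90 = 1,642.79 thousand.
Broad rate = 143.42 / 1,642.79 = 8.73%.
Headline unemployment rate = 71.44 / 1,620.89 = 4.41%.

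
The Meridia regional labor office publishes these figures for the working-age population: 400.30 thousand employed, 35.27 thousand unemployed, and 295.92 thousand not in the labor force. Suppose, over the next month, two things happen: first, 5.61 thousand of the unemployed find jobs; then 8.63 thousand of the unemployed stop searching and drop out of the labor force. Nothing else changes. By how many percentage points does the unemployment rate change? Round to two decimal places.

Initially, labor force = 400.30 + 35.27 = 435.57 thousand, so u = 35.27/435.57 = 8.10%.
After the first change, unemployed falls and employed rises by 5.61; labor force unchanged → E = 405.91, U = 29.66, labor force = 435.57 thousand.
After the second change, unemployed and labor force both fall by 8.63 → E = 405.91, U = 21.03, labor force = 426.94 thousand.
New unemployment rate = 21.03 / 426.94 = 4.93%.
Change = 4.93% − 8.10% = −3.17 percentage points.

The unemployment rate changes by −3.17 percentage points.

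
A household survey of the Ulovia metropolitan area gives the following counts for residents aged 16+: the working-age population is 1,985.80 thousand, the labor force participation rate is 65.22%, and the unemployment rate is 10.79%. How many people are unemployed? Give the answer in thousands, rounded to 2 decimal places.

About 139.75 thousand are unemployed.

Labor force = 0.6522 × 1,985.80 = 1,295.14 thousand.
Unemployed = 0.1079 × 1,295.14 ≈ 139.75 thousand.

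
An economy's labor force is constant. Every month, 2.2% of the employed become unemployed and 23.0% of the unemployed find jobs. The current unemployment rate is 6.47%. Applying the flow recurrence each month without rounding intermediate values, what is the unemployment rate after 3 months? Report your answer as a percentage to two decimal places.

With a fixed labor force, u_{t+1} = u_t + s·(1−u_t) − f·u_t = u_t·(1−s−f) + s.
Here 1−s−f = 0.748 and s = 0.022.
u_1 = 0.064700 × 0.748 + 0.022 = 0.070396.
u_2 = 0.070396 × 0.748 + 0.022 = 0.074656.
u_3 = 0.074656 × 0.748 + 0.022 = 0.077843.

Unemployment rate after three months ≈ 7.78%.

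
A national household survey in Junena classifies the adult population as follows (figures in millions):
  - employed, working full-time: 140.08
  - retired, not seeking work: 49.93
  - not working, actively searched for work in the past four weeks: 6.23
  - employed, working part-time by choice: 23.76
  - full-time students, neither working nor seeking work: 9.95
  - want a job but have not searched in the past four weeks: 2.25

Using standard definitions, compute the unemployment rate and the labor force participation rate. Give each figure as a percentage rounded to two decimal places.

Unemployment rate ≈ 3.66%; labor force participation rate ≈ 73.24%.

Employed = 140.08 + 23.76 = 163.84 million.
Unemployed = 6.23 million.
Labor force = 163.84 + 6.23 = 170.07 million.
Not in labor force = 49.93 + 9.95 + 2.25 = 62.13 million (those not working and not actively searching are outside the labor force — including those who want a job but have given up searching).
Civilian working-age population = 170.07 + 62.13 = 232.20 million.
Unemployment rate = 6.23 / 170.07 = 3.66%.
Labor force participation rate = 170.07 / 232.20 = 73.24%.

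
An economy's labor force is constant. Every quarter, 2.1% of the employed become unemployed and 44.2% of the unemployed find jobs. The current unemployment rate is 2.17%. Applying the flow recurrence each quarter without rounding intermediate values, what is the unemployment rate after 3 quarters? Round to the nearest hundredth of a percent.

Unemployment rate after three quarters ≈ 4.17%.

With a fixed labor force, u_{t+1} = u_t + s·(1−u_t) − f·u_t = u_t·(1−s−f) + s.
Here 1−s−f = 0.537 and s = 0.021.
u_1 = 0.021700 × 0.537 + 0.021 = 0.032653.
u_2 = 0.032653 × 0.537 + 0.021 = 0.038535.
u_3 = 0.038535 × 0.537 + 0.021 = 0.041693.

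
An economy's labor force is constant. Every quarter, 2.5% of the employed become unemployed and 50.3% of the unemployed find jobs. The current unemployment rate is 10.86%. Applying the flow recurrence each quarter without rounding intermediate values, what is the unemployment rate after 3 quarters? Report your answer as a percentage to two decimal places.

Unemployment rate after three quarters ≈ 5.38%.

With a fixed labor force, u_{t+1} = u_t + s·(1−u_t) − f·u_t = u_t·(1−s−f) + s.
Here 1−s−f = 0.472 and s = 0.025.
u_1 = 0.108600 × 0.472 + 0.025 = 0.076259.
u_2 = 0.076259 × 0.472 + 0.025 = 0.060994.
u_3 = 0.060994 × 0.472 + 0.025 = 0.053789.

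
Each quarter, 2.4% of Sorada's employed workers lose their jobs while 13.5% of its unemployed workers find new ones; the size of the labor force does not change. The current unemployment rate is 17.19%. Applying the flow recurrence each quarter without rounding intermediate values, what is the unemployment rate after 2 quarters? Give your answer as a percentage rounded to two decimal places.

With a fixed labor force, u_{t+1} = u_t + s·(1−u_t) − f·u_t = u_t·(1−s−f) + s.
Here 1−s−f = 0.841 and s = 0.024.
u_1 = 0.171900 × 0.841 + 0.024 = 0.168568.
u_2 = 0.168568 × 0.841 + 0.024 = 0.165766.

Unemployment rate after two quarters ≈ 16.58%.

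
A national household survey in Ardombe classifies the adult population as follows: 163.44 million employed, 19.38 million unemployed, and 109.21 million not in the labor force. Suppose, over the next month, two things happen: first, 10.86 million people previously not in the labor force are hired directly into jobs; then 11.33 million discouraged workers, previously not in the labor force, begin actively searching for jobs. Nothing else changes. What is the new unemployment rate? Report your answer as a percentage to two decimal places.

New unemployment rate ≈ 14.98%.

Initially, labor force = 163.44 + 19.38 = 182.82 million, so u = 19.38/182.82 = 10.60%.
After the first change, employed and labor force both rise by 10.86; unemployed unchanged → E = 174.30, U = 19.38, labor force = 193.68 million.
After the second change, unemployed and labor force both rise by 11.33 → E = 174.30, U = 30.71, labor force = 205.01 million.
New unemployment rate = 30.71 / 205.01 = 14.98%.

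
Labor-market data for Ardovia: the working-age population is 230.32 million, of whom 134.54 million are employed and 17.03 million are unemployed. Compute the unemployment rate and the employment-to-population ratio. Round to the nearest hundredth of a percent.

Labor force = employed + unemployed = 134.54 + 17.03 = 151.57 million.
Unemployment rate = 17.03 / 151.57 = 11.24%.
Employment-population ratio = 134.54 / 230.32 = 58.41%.

Unemployment rate ≈ 11.24%; employment-population ratio ≈ 58.41%.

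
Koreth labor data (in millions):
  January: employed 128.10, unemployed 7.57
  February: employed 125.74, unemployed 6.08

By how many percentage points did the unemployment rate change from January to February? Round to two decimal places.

The unemployment rate changed by −0.97 percentage points.

January: labor force = 128.10 + 7.57 = 135.67; u = 7.57/135.67 = 5.58%.
February: labor force = 125.74 + 6.08 = 131.82; u = 6.08/131.82 = 4.61%.
Change = 4.61% − 5.58% = −0.97 pp.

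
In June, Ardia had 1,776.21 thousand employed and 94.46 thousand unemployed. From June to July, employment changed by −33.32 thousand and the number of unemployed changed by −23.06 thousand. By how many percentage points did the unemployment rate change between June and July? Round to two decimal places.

June: labor force = 1,776.21 + 94.46 = 1,870.67; u = 94.46/1,870.67 = 5.05%.
July: labor force = 1,742.89 + 71.40 = 1,814.29; u = 71.40/1,814.29 = 3.94%.
Change = 3.94% − 5.05% = −1.11 pp.

The unemployment rate changed by −1.11 percentage points.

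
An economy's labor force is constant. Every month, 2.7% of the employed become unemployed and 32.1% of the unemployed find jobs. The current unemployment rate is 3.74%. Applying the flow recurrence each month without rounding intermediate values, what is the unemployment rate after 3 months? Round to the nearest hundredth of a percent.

With a fixed labor force, u_{t+1} = u_t + s·(1−u_t) − f·u_t = u_t·(1−s−f) + s.
Here 1−s−f = 0.652 and s = 0.027.
u_1 = 0.037400 × 0.652 + 0.027 = 0.051385.
u_2 = 0.051385 × 0.652 + 0.027 = 0.060503.
u_3 = 0.060503 × 0.652 + 0.027 = 0.066448.

Unemployment rate after three months ≈ 6.64%.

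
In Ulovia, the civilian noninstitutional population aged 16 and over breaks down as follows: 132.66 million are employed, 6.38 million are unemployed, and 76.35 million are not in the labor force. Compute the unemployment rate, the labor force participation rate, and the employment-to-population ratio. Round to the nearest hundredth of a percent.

Unemployment rate ≈ 4.59%; labor force participation rate ≈ 64.55%; employment-population ratio ≈ 61.59%.

Labor force = employed + unemployed = 132.66 + 6.38 = 139.04 million.
Working-age population = 139.04 + 76.35 = 215.39 million.
Unemployment rate = 6.38 / 139.04 = 4.59%.
Labor force participation rate = 139.04 / 215.39 = 64.55%.
Employment-population ratio = 132.66 / 215.39 = 61.59%.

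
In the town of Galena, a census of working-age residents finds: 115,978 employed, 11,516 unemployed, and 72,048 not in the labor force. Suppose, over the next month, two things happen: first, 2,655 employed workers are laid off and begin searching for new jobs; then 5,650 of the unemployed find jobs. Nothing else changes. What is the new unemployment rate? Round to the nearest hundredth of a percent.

New unemployment rate ≈ 6.68%.

Initially, labor force = 115,978 + 11,516 = 127,494, so u = 11,516/127,494 = 9.03%.
After the first change, employed falls and unemployed rises by 2,655; labor force unchanged → E = 113,323, U = 14,171, labor force = 127,494.
After the second change, unemployed falls and employed rises by 5,650; labor force unchanged → E = 118,973, U = 8,521, labor force = 127,494.
New unemployment rate = 8,521 / 127,494 = 6.68%.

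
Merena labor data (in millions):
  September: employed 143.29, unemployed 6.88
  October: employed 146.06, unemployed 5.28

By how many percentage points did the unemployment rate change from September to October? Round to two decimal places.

September: labor force = 143.29 + 6.88 = 150.17; u = 6.88/150.17 = 4.58%.
October: labor force = 146.06 + 5.28 = 151.34; u = 5.28/151.34 = 3.49%.
Change = 3.49% − 4.58% = −1.09 pp.

The unemployment rate changed by −1.09 percentage points.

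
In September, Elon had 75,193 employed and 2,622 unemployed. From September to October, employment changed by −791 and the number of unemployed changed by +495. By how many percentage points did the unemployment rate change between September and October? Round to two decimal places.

September: labor force = 75,193 + 2,622 = 77,815; u = 2,622/77,815 = 3.37%.
October: labor force = 74,402 + 3,117 = 77,519; u = 3,117/77,519 = 4.02%.
Change = 4.02% − 3.37% = +0.65 pp.

The unemployment rate changed by +0.65 percentage points.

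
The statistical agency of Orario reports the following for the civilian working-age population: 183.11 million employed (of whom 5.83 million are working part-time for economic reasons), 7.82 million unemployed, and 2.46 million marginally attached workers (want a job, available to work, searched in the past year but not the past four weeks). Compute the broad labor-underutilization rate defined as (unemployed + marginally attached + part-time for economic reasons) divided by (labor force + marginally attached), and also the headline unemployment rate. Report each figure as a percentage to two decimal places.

Broad underutilization rate ≈ 8.33%; headline unemployment rate ≈ 4.10%.

Labor force = 183.11 + 7.82 = 190.93 million.
Numerator = 7.82 + 2.46 + 5.83 = 16.11 million.
Denominator = 190.93 + 2.46 = 193.39 million.
Broad rate = 16.11 / 193.39 = 8.33%.
Headline unemployment rate = 7.82 / 190.93 = 4.10%.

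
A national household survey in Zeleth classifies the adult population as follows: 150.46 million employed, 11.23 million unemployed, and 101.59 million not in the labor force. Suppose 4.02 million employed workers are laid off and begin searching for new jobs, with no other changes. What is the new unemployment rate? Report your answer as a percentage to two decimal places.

New unemployment rate ≈ 9.43%.

Initially, labor force = 150.46 + 11.23 = 161.69 million, so u = 11.23/161.69 = 6.95%.
After the change, employed falls and unemployed rises by 4.02; labor force unchanged → E = 146.44, U = 15.25, labor force = 161.69 million.
New unemployment rate = 15.25 / 161.69 = 9.43%.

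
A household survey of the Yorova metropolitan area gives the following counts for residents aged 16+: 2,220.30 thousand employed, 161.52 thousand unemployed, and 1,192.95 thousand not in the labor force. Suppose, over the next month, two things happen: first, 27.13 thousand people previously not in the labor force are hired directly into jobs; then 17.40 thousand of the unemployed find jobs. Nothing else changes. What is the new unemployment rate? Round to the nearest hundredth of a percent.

New unemployment rate ≈ 5.98%.

Initially, labor force = 2,220.30 + 161.52 = 2,381.82 thousand, so u = 161.52/2,381.82 = 6.78%.
After the first change, employed and labor force both rise by 27.13; unemployed unchanged → E = 2,247.43, U = 161.52, labor force = 2,408.95 thousand.
After the second change, unemployed falls and employed rises by 17.40; labor force unchanged → E = 2,264.83, U = 144.12, labor force = 2,408.95 thousand.
New unemployment rate = 144.12 / 2,408.95 = 5.98%.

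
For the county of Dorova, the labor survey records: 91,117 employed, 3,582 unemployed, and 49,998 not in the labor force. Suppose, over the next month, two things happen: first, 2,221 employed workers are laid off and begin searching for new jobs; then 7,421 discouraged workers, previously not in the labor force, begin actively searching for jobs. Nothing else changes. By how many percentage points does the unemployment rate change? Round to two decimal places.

The unemployment rate changes by +9.17 percentage points.

Initially, labor force = 91,117 + 3,582 = 94,699, so u = 3,582/94,699 = 3.78%.
After the first change, employed falls and unemployed rises by 2,221; labor force unchanged → E = 88,896, U = 5,803, labor force = 94,699.
After the second change, unemployed and labor force both rise by 7,421 → E = 88,896, U = 13,224, labor force = 102,120.
New unemployment rate = 13,224 / 102,120 = 12.95%.
Change = 12.95% − 3.78% = +9.17 percentage points.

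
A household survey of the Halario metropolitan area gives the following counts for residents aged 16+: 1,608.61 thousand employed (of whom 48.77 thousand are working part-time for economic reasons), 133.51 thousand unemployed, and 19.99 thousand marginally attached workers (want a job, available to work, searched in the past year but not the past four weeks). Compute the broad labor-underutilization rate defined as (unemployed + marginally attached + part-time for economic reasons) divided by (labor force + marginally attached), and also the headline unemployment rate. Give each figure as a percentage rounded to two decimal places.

Broad underutilization rate ≈ 11.48%; headline unemployment rate ≈ 7.66%.

Labor force = 1,608.61 + 133.51 = 1,742.12 thousand.
Numerator = 133.51 + 19.99 + 48.77 = 202.27 thousand.
Denominator = 1,742.12 + 19.99 = 1,762.11 thousand.
Broad rate = 202.27 / 1,762.11 = 11.48%.
Headline unemployment rate = 133.51 / 1,742.12 = 7.66%.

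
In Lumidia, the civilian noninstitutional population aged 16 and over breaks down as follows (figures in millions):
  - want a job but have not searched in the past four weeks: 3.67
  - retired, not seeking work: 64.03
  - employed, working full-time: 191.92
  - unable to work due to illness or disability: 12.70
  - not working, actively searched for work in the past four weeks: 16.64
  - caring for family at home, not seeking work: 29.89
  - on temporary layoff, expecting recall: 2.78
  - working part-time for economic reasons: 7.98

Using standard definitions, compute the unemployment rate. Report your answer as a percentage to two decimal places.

Employed = 191.92 + 7.98 = 199.90 million (anyone who worked, including part-time for economic reasons, counts as employed).
Unemployed = 16.64 + 2.78 = 19.42 million (jobless and actively searching, or on temporary layoff).
Labor force = 199.90 + 19.42 = 219.32 million.
Unemployment rate = 19.42 / 219.32 = 8.85%.

Unemployment rate ≈ 8.85%.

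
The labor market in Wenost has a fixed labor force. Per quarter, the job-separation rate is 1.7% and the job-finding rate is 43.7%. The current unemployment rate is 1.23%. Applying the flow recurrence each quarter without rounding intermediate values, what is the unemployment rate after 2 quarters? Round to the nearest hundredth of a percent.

With a fixed labor force, u_{t+1} = u_t + s·(1−u_t) − f·u_t = u_t·(1−s−f) + s.
Here 1−s−f = 0.546 and s = 0.017.
u_1 = 0.012300 × 0.546 + 0.017 = 0.023716.
u_2 = 0.023716 × 0.546 + 0.017 = 0.029949.

Unemployment rate after two quarters ≈ 2.99%.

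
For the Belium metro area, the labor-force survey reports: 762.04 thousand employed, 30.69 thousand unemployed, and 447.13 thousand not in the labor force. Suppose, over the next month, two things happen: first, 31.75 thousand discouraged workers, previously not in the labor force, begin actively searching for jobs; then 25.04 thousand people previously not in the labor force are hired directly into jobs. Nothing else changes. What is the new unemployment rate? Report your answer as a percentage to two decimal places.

Initially, labor force = 762.04 + 30.69 = 792.73 thousand, so u = 30.69/792.73 = 3.87%.
After the first change, unemployed and labor force both rise by 31.75 → E = 762.04, U = 62.44, labor force = 824.48 thousand.
After the second change, employed and labor force both rise by 25.04; unemployed unchanged → E = 787.08, U = 62.44, labor force = 849.52 thousand.
New unemployment rate = 62.44 / 849.52 = 7.35%.

New unemployment rate ≈ 7.35%.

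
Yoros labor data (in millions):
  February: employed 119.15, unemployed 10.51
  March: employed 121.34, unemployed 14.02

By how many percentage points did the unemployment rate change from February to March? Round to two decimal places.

The unemployment rate changed by +2.25 percentage points.

February: labor force = 119.15 + 10.51 = 129.66; u = 10.51/129.66 = 8.11%.
March: labor force = 121.34 + 14.02 = 135.36; u = 14.02/135.36 = 10.36%.
Change = 10.36% − 8.11% = +2.25 pp.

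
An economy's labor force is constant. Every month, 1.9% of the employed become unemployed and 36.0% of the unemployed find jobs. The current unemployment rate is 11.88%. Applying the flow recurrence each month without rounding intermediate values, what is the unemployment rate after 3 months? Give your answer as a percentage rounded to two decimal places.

With a fixed labor force, u_{t+1} = u_t + s·(1−u_t) − f·u_t = u_t·(1−s−f) + s.
Here 1−s−f = 0.621 and s = 0.019.
u_1 = 0.118800 × 0.621 + 0.019 = 0.092775.
u_2 = 0.092775 × 0.621 + 0.019 = 0.076613.
u_3 = 0.076613 × 0.621 + 0.019 = 0.066577.

Unemployment rate after three months ≈ 6.66%.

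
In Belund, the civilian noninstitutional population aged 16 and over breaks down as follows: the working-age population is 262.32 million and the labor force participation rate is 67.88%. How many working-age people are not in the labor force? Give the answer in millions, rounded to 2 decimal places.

About 84.26 million are not in the labor force.

Share not in the labor force = 1 − 0.6788 = 0.3212.
Not in labor force = 0.3212 × 262.32 ≈ 84.26 million.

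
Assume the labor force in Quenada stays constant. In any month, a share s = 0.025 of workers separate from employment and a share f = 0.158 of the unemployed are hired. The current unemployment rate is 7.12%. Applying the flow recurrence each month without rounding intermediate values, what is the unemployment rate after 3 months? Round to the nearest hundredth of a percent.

With a fixed labor force, u_{t+1} = u_t + s·(1−u_t) − f·u_t = u_t·(1−s−f) + s.
Here 1−s−f = 0.817 and s = 0.025.
u_1 = 0.071200 × 0.817 + 0.025 = 0.083170.
u_2 = 0.083170 × 0.817 + 0.025 = 0.092950.
u_3 = 0.092950 × 0.817 + 0.025 = 0.100940.

Unemployment rate after three months ≈ 10.09%.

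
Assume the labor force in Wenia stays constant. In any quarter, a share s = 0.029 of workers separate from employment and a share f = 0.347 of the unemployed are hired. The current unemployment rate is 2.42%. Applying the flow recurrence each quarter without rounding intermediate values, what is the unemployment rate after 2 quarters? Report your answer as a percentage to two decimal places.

With a fixed labor force, u_{t+1} = u_t + s·(1−u_t) − f·u_t = u_t·(1−s−f) + s.
Here 1−s−f = 0.624 and s = 0.029.
u_1 = 0.024200 × 0.624 + 0.029 = 0.044101.
u_2 = 0.044101 × 0.624 + 0.029 = 0.056519.

Unemployment rate after two quarters ≈ 5.65%.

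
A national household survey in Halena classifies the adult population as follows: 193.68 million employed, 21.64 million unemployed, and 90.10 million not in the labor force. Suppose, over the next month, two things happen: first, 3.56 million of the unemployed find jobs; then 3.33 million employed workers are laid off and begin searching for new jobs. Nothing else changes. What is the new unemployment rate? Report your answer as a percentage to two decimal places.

New unemployment rate ≈ 9.94%.

Initially, labor force = 193.68 + 21.64 = 215.32 million, so u = 21.64/215.32 = 10.05%.
After the first change, unemployed falls and employed rises by 3.56; labor force unchanged → E = 197.24, U = 18.08, labor force = 215.32 million.
After the second change, employed falls and unemployed rises by 3.33; labor force unchanged → E = 193.91, U = 21.41, labor force = 215.32 million.
New unemployment rate = 21.41 / 215.32 = 9.94%.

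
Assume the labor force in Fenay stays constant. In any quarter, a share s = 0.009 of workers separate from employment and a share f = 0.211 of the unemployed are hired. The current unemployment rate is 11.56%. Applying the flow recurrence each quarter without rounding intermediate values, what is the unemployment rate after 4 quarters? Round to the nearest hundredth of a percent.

With a fixed labor force, u_{t+1} = u_t + s·(1−u_t) − f·u_t = u_t·(1−s−f) + s.
Here 1−s−f = 0.780 and s = 0.009.
u_1 = 0.115600 × 0.780 + 0.009 = 0.099168.
u_2 = 0.099168 × 0.780 + 0.009 = 0.086351.
u_3 = 0.086351 × 0.780 + 0.009 = 0.076354.
u_4 = 0.076354 × 0.780 + 0.009 = 0.068556.

Unemployment rate after four quarters ≈ 6.86%.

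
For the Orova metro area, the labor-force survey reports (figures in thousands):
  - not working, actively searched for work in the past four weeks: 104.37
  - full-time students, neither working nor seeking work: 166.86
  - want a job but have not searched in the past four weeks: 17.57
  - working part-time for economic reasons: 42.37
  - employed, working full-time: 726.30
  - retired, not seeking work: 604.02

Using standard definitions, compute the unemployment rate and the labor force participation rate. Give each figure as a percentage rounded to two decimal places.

Employed = 42.37 + 726.30 = 768.67 thousand (anyone who worked, including part-time for economic reasons, counts as employed).
Unemployed = 104.37 thousand.
Labor force = 768.67 + 104.37 = 873.04 thousand.
Not in labor force = 166.86 + 17.57 + 604.02 = 788.45 thousand (those not working and not actively searching are outside the labor force — including those who want a job but have given up searching).
Civilian working-age population = 873.04 + 788.45 = 1,661.49 thousand.
Unemployment rate = 104.37 / 873.04 = 11.95%.
Labor force participation rate = 873.04 / 1,661.49 = 52.55%.

Unemployment rate ≈ 11.95%; labor force participation rate ≈ 52.55%.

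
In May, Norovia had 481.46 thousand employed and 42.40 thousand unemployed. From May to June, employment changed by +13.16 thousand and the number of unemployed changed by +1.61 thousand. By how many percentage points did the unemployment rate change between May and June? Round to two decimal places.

The unemployment rate changed by +0.08 percentage points.

May: labor force = 481.46 + 42.40 = 523.86; u = 42.40/523.86 = 8.09%.
June: labor force = 494.62 + 44.01 = 538.63; u = 44.01/538.63 = 8.17%.
Change = 8.17% − 8.09% = +0.08 pp.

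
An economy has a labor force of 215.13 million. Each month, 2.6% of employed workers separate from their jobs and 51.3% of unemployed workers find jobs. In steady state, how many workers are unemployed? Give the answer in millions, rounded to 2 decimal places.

About 10.38 million are unemployed in steady state.

Steady-state unemployment rate u* = s/(s+f) = 2.6/(2.6+51.3) = 0.048237.
Unemployed = u* × labor force = 0.048237 × 215.13 ≈ 10.38 million.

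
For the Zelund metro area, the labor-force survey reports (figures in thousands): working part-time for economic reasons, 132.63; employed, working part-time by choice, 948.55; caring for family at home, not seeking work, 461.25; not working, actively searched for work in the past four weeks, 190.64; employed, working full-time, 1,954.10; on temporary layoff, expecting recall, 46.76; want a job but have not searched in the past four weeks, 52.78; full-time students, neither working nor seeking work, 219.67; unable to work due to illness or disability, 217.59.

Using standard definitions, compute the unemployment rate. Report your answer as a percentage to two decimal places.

Unemployment rate ≈ 7.25%.

Employed = 132.63 + 948.55 + 1,954.10 = 3,035.28 thousand (anyone who worked, including part-time for economic reasons, counts as employed).
Unemployed = 190.64 + 46.76 = 237.40 thousand (jobless and actively searching, or on temporary layoff).
Labor force = 3,035.28 + 237.40 = 3,272.68 thousand.
Unemployment rate = 237.40 / 3,272.68 = 7.25%.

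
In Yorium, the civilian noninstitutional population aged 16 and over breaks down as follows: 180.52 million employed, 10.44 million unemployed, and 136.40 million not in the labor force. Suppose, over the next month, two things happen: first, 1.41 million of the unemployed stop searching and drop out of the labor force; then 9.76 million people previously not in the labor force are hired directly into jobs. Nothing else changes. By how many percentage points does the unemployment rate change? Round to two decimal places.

Initially, labor force = 180.52 + 10.44 = 190.96 million, so u = 10.44/190.96 = 5.47%.
After the first change, unemployed and labor force both fall by 1.41 → E = 180.52, U = 9.03, labor force = 189.55 million.
After the second change, employed and labor force both rise by 9.76; unemployed unchanged → E = 190.28, U = 9.03, labor force = 199.31 million.
New unemployment rate = 9.03 / 199.31 = 4.53%.
Change = 4.53% − 5.47% = −0.94 percentage points.

The unemployment rate changes by −0.94 percentage points.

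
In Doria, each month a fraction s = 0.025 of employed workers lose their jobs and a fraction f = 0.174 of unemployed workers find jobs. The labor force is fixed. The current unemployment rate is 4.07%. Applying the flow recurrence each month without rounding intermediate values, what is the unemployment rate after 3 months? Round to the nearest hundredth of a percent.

Unemployment rate after three months ≈ 8.20%.

With a fixed labor force, u_{t+1} = u_t + s·(1−u_t) − f·u_t = u_t·(1−s−f) + s.
Here 1−s−f = 0.801 and s = 0.025.
u_1 = 0.040700 × 0.801 + 0.025 = 0.057601.
u_2 = 0.057601 × 0.801 + 0.025 = 0.071138.
u_3 = 0.071138 × 0.801 + 0.025 = 0.081982.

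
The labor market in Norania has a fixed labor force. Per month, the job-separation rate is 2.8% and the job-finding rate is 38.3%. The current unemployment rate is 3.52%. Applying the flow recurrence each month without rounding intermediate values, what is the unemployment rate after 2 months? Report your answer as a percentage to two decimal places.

Unemployment rate after two months ≈ 5.67%.

With a fixed labor force, u_{t+1} = u_t + s·(1−u_t) − f·u_t = u_t·(1−s−f) + s.
Here 1−s−f = 0.589 and s = 0.028.
u_1 = 0.035200 × 0.589 + 0.028 = 0.048733.
u_2 = 0.048733 × 0.589 + 0.028 = 0.056704.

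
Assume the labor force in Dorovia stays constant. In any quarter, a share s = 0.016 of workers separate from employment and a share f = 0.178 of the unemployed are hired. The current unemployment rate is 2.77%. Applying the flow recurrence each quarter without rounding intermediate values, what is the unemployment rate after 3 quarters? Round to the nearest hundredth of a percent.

With a fixed labor force, u_{t+1} = u_t + s·(1−u_t) − f·u_t = u_t·(1−s−f) + s.
Here 1−s−f = 0.806 and s = 0.016.
u_1 = 0.027700 × 0.806 + 0.016 = 0.038326.
u_2 = 0.038326 × 0.806 + 0.016 = 0.046891.
u_3 = 0.046891 × 0.806 + 0.016 = 0.053794.

Unemployment rate after three quarters ≈ 5.38%.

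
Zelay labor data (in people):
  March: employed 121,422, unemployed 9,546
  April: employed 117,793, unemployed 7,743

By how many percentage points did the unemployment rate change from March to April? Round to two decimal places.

The unemployment rate changed by −1.12 percentage points.

March: labor force = 121,422 + 9,546 = 130,968; u = 9,546/130,968 = 7.29%.
April: labor force = 117,793 + 7,743 = 125,536; u = 7,743/125,536 = 6.17%.
Change = 6.17% − 7.29% = −1.12 pp.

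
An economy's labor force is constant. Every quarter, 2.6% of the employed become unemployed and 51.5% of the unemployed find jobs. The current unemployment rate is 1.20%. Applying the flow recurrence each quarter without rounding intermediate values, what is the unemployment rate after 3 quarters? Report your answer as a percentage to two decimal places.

Unemployment rate after three quarters ≈ 4.46%.

With a fixed labor force, u_{t+1} = u_t + s·(1−u_t) − f·u_t = u_t·(1−s−f) + s.
Here 1−s−f = 0.459 and s = 0.026.
u_1 = 0.012000 × 0.459 + 0.026 = 0.031508.
u_2 = 0.031508 × 0.459 + 0.026 = 0.040462.
u_3 = 0.040462 × 0.459 + 0.026 = 0.044572.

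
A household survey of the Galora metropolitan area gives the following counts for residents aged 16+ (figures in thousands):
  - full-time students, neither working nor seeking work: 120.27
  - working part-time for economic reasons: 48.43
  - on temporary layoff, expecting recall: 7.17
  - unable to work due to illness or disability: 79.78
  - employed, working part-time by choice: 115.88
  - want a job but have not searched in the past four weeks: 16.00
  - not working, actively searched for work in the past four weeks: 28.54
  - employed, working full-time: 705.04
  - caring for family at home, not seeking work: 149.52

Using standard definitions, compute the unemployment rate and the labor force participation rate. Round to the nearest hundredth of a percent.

Unemployment rate ≈ 3.95%; labor force participation rate ≈ 71.23%.

Employed = 48.43 + 115.88 + 705.04 = 869.35 thousand (anyone who worked, including part-time for economic reasons, counts as employed).
Unemployed = 7.17 + 28.54 = 35.71 thousand (jobless and actively searching, or on temporary layoff).
Labor force = 869.35 + 35.71 = 905.06 thousand.
Not in labor force = 120.27 + 79.78 + 16.00 + 149.52 = 365.57 thousand (those not working and not actively searching are outside the labor force — including those who want a job but have given up searching).
Civilian working-age population = 905.06 + 365.57 = 1,270.63 thousand.
Unemployment rate = 35.71 / 905.06 = 3.95%.
Labor force participation rate = 905.06 / 1,270.63 = 71.23%.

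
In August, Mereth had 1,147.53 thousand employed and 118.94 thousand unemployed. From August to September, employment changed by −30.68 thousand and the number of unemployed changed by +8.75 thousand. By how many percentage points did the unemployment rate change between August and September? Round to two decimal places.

The unemployment rate changed by +0.87 percentage points.

August: labor force = 1,147.53 + 118.94 = 1,266.47; u = 118.94/1,266.47 = 9.39%.
September: labor force = 1,116.85 + 127.69 = 1,244.54; u = 127.69/1,244.54 = 10.26%.
Change = 10.26% − 9.39% = +0.87 pp.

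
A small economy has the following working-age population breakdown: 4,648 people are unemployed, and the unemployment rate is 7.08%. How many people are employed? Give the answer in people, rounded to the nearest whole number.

About 61,002 are employed.

Labor force = U / u = 4,648 / 0.0708 ≈ 65,650.
Employed = labor force − unemployed = 65,650 − 4,648 = 61,002.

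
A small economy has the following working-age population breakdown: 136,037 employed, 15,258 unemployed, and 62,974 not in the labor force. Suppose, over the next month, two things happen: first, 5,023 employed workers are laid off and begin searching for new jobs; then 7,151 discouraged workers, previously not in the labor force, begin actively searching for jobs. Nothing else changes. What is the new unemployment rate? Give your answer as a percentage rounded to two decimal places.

New unemployment rate ≈ 17.31%.

Initially, labor force = 136,037 + 15,258 = 151,295, so u = 15,258/151,295 = 10.08%.
After the first change, employed falls and unemployed rises by 5,023; labor force unchanged → E = 131,014, U = 20,281, labor force = 151,295.
After the second change, unemployed and labor force both rise by 7,151 → E = 131,014, U = 27,432, labor force = 158,446.
New unemployment rate = 27,432 / 158,446 = 17.31%.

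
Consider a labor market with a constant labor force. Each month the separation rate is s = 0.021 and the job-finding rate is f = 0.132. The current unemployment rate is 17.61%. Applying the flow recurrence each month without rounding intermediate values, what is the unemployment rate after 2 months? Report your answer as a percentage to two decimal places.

With a fixed labor force, u_{t+1} = u_t + s·(1−u_t) − f·u_t = u_t·(1−s−f) + s.
Here 1−s−f = 0.847 and s = 0.021.
u_1 = 0.176100 × 0.847 + 0.021 = 0.170157.
u_2 = 0.170157 × 0.847 + 0.021 = 0.165123.

Unemployment rate after two months ≈ 16.51%.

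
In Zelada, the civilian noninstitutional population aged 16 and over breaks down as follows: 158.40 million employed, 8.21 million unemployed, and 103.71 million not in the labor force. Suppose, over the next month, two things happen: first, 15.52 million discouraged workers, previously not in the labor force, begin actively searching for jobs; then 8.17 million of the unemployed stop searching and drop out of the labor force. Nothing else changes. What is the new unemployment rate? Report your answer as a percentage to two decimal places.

New unemployment rate ≈ 8.94%.

Initially, labor force = 158.40 + 8.21 = 166.61 million, so u = 8.21/166.61 = 4.93%.
After the first change, unemployed and labor force both rise by 15.52 → E = 158.40, U = 23.73, labor force = 182.13 million.
After the second change, unemployed and labor force both fall by 8.17 → E = 158.40, U = 15.56, labor force = 173.96 million.
New unemployment rate = 15.56 / 173.96 = 8.94%.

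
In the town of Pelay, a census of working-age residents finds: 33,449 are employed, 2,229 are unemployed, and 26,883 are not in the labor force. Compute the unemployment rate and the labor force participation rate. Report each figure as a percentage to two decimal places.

Unemployment rate ≈ 6.25%; labor force participation rate ≈ 57.03%.

Labor force = employed + unemployed = 33,449 + 2,229 = 35,678.
Working-age population = 35,678 + 26,883 = 62,561.
Unemployment rate = 2,229 / 35,678 = 6.25%.
Labor force participation rate = 35,678 / 62,561 = 57.03%.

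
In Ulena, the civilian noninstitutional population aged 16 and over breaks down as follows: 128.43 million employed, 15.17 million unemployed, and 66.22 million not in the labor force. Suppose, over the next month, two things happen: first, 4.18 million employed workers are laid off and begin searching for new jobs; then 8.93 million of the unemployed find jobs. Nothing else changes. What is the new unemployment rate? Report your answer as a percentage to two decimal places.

Initially, labor force = 128.43 + 15.17 = 143.60 million, so u = 15.17/143.60 = 10.56%.
After the first change, employed falls and unemployed rises by 4.18; labor force unchanged → E = 124.25, U = 19.35, labor force = 143.60 million.
After the second change, unemployed falls and employed rises by 8.93; labor force unchanged → E = 133.18, U = 10.42, labor force = 143.60 million.
New unemployment rate = 10.42 / 143.60 = 7.26%.

New unemployment rate ≈ 7.26%.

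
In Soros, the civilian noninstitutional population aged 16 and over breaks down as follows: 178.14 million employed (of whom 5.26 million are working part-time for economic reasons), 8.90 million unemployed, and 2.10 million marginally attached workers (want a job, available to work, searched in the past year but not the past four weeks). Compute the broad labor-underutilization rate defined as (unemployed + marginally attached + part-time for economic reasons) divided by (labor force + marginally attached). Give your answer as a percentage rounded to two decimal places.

Labor force = 178.14 + 8.90 = 187.04 million.
Numerator = 8.90 + 2.10 + 5.26 = 16.26 million.
Denominator = 187.04 + 2.10 = 189.14 million.
Broad rate = 16.26 / 189.14 = 8.60%.

Broad underutilization rate ≈ 8.60%.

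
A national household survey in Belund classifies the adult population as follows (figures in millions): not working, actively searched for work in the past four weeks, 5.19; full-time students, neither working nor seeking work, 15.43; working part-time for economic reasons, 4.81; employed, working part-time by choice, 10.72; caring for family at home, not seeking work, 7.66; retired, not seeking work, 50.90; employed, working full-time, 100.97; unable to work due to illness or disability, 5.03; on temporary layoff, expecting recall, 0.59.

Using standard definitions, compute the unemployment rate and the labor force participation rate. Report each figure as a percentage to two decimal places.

Employed = 4.81 + 10.72 + 100.97 = 116.50 million (anyone who worked, including part-time for economic reasons, counts as employed).
Unemployed = 5.19 + 0.59 = 5.78 million (jobless and actively searching, or on temporary layoff).
Labor force = 116.50 + 5.78 = 122.28 million.
Not in labor force = 15.43 + 7.66 + 50.90 + 5.03 = 79.02 million (those not working and not actively searching are outside the labor force).
Civilian working-age population = 122.28 + 79.02 = 201.30 million.
Unemployment rate = 5.78 / 122.28 = 4.73%.
Labor force participation rate = 122.28 / 201.30 = 60.75%.

Unemployment rate ≈ 4.73%; labor force participation rate ≈ 60.75%.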